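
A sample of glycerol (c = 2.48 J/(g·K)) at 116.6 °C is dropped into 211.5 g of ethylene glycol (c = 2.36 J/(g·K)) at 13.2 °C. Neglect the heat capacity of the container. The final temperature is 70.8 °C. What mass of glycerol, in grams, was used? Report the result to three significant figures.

q_gained = (211.5 × 2.36) × (70.8 − 13.2) = 28750 J
q_lost = m × 2.48 × (116.6 − 70.8) = 113.584 m
m = 28750 / 113.584 = 253 g

m = 253 g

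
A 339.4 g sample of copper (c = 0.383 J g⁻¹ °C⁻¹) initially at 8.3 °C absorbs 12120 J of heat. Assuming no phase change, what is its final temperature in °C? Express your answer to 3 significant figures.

T_f = 102 °C

ΔT = q / (m c) = 12120 / (339.4 × 0.383) = 93.24 °C
T_f = 8.3 + 93.24 = 101.54 °C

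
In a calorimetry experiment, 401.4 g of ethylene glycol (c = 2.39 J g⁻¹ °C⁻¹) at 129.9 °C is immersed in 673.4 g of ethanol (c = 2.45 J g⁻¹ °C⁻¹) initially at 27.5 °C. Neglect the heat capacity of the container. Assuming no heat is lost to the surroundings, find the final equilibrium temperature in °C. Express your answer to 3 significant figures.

Heat lost by ethylene glycol = heat gained by ethanol.
(401.4)(2.39)(129.9 − T) = (673.4)(2.45)(T − 27.5)
959.346 (129.9 − T) = 1649.83 (T − 27.5)
124620 − 959.346 T = 1649.83 T − 45370
169990 = 2609.176 T
T = 65.15 °C

T_f = 65.2 °C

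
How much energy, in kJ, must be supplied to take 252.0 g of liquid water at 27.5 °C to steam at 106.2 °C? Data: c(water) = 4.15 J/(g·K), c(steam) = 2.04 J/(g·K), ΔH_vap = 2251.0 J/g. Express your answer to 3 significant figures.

q1 (heat water 27.5→100.0 °C): 252.0 × 4.15 × 72.5 = 75821 J
q2 (vaporize at 100 °C): 252.0 × 2251.0 = 567252 J
q3 (heat steam 100.0→106.2 °C): 252.0 × 2.04 × 6.2 = 3187 J
Total: 75821 + 567252 + 3187 = 646260 J = 646 kJ

q = 646 kJ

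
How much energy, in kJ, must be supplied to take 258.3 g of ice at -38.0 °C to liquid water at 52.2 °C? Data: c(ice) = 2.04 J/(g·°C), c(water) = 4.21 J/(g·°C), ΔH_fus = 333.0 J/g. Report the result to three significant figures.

q = 163 kJ

q1 (heat ice -38.0→0.0 °C): 258.3 × 2.04 × 38.0 = 20023 J
q2 (melt at 0 °C): 258.3 × 333.0 = 86014 J
q3 (heat water 0.0→52.2 °C): 258.3 × 4.21 × 52.2 = 56765 J
Total: 20023 + 86014 + 56765 = 162802 J = 163 kJ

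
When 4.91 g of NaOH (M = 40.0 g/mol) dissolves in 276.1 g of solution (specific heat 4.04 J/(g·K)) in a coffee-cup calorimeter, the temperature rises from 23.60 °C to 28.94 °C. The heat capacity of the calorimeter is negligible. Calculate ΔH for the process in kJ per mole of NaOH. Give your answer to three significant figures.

|ΔT| = |28.94 − 23.60| = 5.34 °C
|q_surr| = (276.1 × 4.04) × 5.34 = 1115.444 × 5.34 = 5956 J
n(NaOH) = 4.91 / 40.0 = 0.1228 mol
Temperature rose, so q_rxn = −|q_surr| = -5.956 kJ
ΔH = q_rxn / n = -48.50 kJ/mol

ΔH = -48.5 kJ/mol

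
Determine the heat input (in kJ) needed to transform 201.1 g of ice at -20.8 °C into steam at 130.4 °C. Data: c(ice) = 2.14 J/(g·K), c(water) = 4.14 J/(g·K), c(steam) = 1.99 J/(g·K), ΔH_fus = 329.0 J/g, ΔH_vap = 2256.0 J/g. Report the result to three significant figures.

q1 (heat ice -20.8→0.0 °C): 201.1 × 2.14 × 20.8 = 8951 J
q2 (melt at 0 °C): 201.1 × 329.0 = 66162 J
q3 (heat water 0.0→100.0 °C): 201.1 × 4.14 × 100.0 = 83255 J
q4 (vaporize at 100 °C): 201.1 × 2256.0 = 453682 J
q5 (heat steam 100.0→130.4 °C): 201.1 × 1.99 × 30.4 = 12166 J
Total: 8951 + 66162 + 83255 + 453682 + 12166 = 624216 J = 624 kJ

q = 624 kJ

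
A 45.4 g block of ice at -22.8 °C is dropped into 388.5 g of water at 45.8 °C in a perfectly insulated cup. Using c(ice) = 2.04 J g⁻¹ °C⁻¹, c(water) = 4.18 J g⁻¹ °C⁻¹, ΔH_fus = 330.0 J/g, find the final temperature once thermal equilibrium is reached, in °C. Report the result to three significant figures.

Heat to bring ice to 0 °C and melt it: q₁ = 45.4×2.04×22.8 + 45.4×330.0 = 17094 J
Heat the water can supply cooling to 0 °C: 388.5×4.18×45.8 = 74376.0 J > q₁, so all ice melts.
Energy balance: 388.5×4.18×(45.8 − T) = 17094 + 45.4×4.18×(T − 0)
1623.93(45.8 − T) = 17094 + 189.772 T
74376.0 − 17094 = 1813.702 T
T = 57282.0 / 1813.702 = 31.58 °C

T_f = 31.6 °C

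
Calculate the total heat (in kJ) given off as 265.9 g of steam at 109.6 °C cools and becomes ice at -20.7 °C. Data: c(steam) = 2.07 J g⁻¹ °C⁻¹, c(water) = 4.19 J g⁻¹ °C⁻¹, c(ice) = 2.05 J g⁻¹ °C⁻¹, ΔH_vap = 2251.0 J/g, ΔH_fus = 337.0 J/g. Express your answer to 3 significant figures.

q = 816 kJ

q1 (cool steam 109.6→100 °C): 265.9 × 2.07 × 9.6 = 5284 J
q2 (condense at 100 °C): 265.9 × 2251.0 = 598541 J
q3 (cool water 100→0 °C): 265.9 × 4.19 × 100.0 = 111412 J
q4 (freeze at 0 °C): 265.9 × 337.0 = 89608 J
q5 (cool ice 0→-20.7 °C): 265.9 × 2.05 × 20.7 = 11283 J
Total: 5284 + 598541 + 111412 + 89608 + 11283 = 816128 J = 816 kJ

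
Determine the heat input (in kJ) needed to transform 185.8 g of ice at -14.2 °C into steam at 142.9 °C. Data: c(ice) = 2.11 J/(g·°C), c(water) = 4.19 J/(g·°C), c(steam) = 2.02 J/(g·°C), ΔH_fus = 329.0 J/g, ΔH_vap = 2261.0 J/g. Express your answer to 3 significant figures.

q1 (heat ice -14.2→0.0 °C): 185.8 × 2.11 × 14.2 = 5567 J
q2 (melt at 0 °C): 185.8 × 329.0 = 61128 J
q3 (heat water 0.0→100.0 °C): 185.8 × 4.19 × 100.0 = 77850 J
q4 (vaporize at 100 °C): 185.8 × 2261.0 = 420094 J
q5 (heat steam 100.0→142.9 °C): 185.8 × 2.02 × 42.9 = 16101 J
Total: 5567 + 61128 + 77850 + 420094 + 16101 = 580740 J = 581 kJ

q = 581 kJ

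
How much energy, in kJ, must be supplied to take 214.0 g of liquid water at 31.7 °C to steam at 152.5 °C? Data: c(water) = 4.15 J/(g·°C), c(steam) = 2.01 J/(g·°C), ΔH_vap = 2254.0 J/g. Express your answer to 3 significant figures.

q = 566 kJ

q1 (heat water 31.7→100.0 °C): 214.0 × 4.15 × 68.3 = 60657 J
q2 (vaporize at 100 °C): 214.0 × 2254.0 = 482356 J
q3 (heat steam 100.0→152.5 °C): 214.0 × 2.01 × 52.5 = 22582 J
Total: 60657 + 482356 + 22582 = 565595 J = 566 kJ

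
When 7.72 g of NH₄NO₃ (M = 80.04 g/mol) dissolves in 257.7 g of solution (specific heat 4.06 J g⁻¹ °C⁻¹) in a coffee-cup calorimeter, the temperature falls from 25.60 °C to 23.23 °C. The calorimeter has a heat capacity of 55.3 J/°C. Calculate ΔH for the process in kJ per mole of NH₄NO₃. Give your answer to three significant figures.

|ΔT| = |23.23 − 25.60| = 2.37 °C
|q_surr| = (257.7 × 4.06 + 55.3) × 2.37 = 1101.562 × 2.37 = 2611 J
n(NH₄NO₃) = 7.72 / 80.04 = 0.09645 mol
Temperature fell, so q_rxn = +|q_surr| = 2.611 kJ
ΔH = q_rxn / n = 27.07 kJ/mol

ΔH = 27.1 kJ/mol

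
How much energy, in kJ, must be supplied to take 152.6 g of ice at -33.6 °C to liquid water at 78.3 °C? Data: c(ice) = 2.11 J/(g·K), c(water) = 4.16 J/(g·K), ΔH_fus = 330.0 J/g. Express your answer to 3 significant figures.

q1 (heat ice -33.6→0.0 °C): 152.6 × 2.11 × 33.6 = 10819 J
q2 (melt at 0 °C): 152.6 × 330.0 = 50358 J
q3 (heat water 0.0→78.3 °C): 152.6 × 4.16 × 78.3 = 49706 J
Total: 10819 + 50358 + 49706 = 110883 J = 111 kJ

q = 111 kJ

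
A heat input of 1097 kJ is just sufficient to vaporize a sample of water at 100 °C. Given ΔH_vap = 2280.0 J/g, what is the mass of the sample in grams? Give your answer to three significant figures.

m = 481 g

m = q / ΔH_vap = 1097000 J / 2280.0 J/g = 481 g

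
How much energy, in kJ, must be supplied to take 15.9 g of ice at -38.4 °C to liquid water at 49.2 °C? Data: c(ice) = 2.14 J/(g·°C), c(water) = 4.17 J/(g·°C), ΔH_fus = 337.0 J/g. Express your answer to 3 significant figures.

q1 (heat ice -38.4→0.0 °C): 15.9 × 2.14 × 38.4 = 1307 J
q2 (melt at 0 °C): 15.9 × 337.0 = 5358 J
q3 (heat water 0.0→49.2 °C): 15.9 × 4.17 × 49.2 = 3262 J
Total: 1307 + 5358 + 3262 = 9927 J = 9.93 kJ

q = 9.93 kJ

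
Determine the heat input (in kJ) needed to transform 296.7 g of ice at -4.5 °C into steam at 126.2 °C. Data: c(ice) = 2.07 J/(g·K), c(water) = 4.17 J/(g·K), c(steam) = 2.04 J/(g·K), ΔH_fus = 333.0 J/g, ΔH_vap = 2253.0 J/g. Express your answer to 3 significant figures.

q = 910 kJ

q1 (heat ice -4.5→0.0 °C): 296.7 × 2.07 × 4.5 = 2764 J
q2 (melt at 0 °C): 296.7 × 333.0 = 98801 J
q3 (heat water 0.0→100.0 °C): 296.7 × 4.17 × 100.0 = 123724 J
q4 (vaporize at 100 °C): 296.7 × 2253.0 = 668465 J
q5 (heat steam 100.0→126.2 °C): 296.7 × 2.04 × 26.2 = 15858 J
Total: 2764 + 98801 + 123724 + 668465 + 15858 = 909612 J = 910 kJ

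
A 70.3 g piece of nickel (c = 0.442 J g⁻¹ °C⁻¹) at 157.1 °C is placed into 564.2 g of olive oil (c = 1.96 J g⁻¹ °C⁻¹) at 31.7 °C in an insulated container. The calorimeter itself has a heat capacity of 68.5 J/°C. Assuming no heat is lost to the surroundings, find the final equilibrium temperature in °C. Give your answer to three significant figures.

Heat lost by nickel = heat gained by olive oil + calorimeter.
(70.3)(0.442)(157.1 − T) = [(564.2)(1.96) + 68.5](T − 31.7)
31.0726 (157.1 − T) = 1174.332 (T − 31.7)
4881.5 − 31.0726 T = 1174.332 T − 37226
42107.5 = 1205.4046 T
T = 34.93 °C

T_f = 34.9 °C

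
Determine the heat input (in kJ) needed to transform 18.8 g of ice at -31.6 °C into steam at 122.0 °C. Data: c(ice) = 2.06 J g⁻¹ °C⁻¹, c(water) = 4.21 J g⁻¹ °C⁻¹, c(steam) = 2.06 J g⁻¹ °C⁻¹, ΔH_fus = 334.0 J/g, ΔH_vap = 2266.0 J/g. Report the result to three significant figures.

q = 58.9 kJ

q1 (heat ice -31.6→0.0 °C): 18.8 × 2.06 × 31.6 = 1224 J
q2 (melt at 0 °C): 18.8 × 334.0 = 6279 J
q3 (heat water 0.0→100.0 °C): 18.8 × 4.21 × 100.0 = 7915 J
q4 (vaporize at 100 °C): 18.8 × 2266.0 = 42601 J
q5 (heat steam 100.0→122.0 °C): 18.8 × 2.06 × 22.0 = 852 J
Total: 1224 + 6279 + 7915 + 42601 + 852 = 58871 J = 58.9 kJ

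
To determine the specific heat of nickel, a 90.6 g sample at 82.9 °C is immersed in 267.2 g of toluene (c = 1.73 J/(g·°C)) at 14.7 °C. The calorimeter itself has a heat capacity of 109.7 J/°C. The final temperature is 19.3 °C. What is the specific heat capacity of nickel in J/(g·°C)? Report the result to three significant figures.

c = 0.457 J/(g·°C)

q_gained = (267.2 × 1.73 + 109.7) × (19.3 − 14.7) = 2631 J
q_lost = 90.6 × c × (82.9 − 19.3) = 5762.16 c
Set equal: c = 2631 / 5762.16 = 0.457 J/(g·°C)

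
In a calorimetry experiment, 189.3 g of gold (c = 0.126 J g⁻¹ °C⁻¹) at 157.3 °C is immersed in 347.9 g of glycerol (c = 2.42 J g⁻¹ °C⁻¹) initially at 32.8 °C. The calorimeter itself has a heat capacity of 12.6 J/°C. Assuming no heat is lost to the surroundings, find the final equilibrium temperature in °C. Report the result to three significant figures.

Heat lost by gold = heat gained by glycerol + calorimeter.
(189.3)(0.126)(157.3 − T) = [(347.9)(2.42) + 12.6](T − 32.8)
23.8518 (157.3 − T) = 854.518 (T − 32.8)
3751.9 − 23.8518 T = 854.518 T − 28028
31779.9 = 878.3698 T
T = 36.18 °C

T_f = 36.2 °C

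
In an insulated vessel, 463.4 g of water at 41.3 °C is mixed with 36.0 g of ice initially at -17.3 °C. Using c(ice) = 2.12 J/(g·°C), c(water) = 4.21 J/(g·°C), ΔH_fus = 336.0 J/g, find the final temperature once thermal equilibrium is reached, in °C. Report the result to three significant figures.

Heat to bring ice to 0 °C and melt it: q₁ = 36.0×2.12×17.3 + 36.0×336.0 = 13416 J
Heat the water can supply cooling to 0 °C: 463.4×4.21×41.3 = 80572.7 J > q₁, so all ice melts.
Energy balance: 463.4×4.21×(41.3 − T) = 13416 + 36.0×4.21×(T − 0)
1950.914(41.3 − T) = 13416 + 151.56 T
80572.7 − 13416 = 2102.474 T
T = 67156.7 / 2102.474 = 31.94 °C

T_f = 31.9 °C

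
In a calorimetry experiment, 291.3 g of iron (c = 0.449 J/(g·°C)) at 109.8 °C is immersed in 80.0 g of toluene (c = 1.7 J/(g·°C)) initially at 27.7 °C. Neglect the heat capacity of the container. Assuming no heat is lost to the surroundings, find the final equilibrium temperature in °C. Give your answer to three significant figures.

Heat lost by iron = heat gained by toluene.
(291.3)(0.449)(109.8 − T) = (80.0)(1.7)(T − 27.7)
130.7937 (109.8 − T) = 136 (T − 27.7)
14361 − 130.7937 T = 136 T − 3767.2
18128.2 = 266.7937 T
T = 67.948 °C

T_f = 67.9 °C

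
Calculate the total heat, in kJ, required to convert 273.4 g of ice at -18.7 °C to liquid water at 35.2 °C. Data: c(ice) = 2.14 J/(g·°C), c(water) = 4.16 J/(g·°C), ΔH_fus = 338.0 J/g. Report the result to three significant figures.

q1 (heat ice -18.7→0.0 °C): 273.4 × 2.14 × 18.7 = 10941 J
q2 (melt at 0 °C): 273.4 × 338.0 = 92409 J
q3 (heat water 0.0→35.2 °C): 273.4 × 4.16 × 35.2 = 40035 J
Total: 10941 + 92409 + 40035 = 143385 J = 143 kJ

q = 143 kJ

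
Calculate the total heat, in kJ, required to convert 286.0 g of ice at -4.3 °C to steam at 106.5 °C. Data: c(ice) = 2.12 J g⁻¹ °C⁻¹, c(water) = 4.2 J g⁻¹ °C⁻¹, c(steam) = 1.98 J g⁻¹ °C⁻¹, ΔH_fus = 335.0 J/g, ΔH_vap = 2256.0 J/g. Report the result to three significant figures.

q1 (heat ice -4.3→0.0 °C): 286.0 × 2.12 × 4.3 = 2607 J
q2 (melt at 0 °C): 286.0 × 335.0 = 95810 J
q3 (heat water 0.0→100.0 °C): 286.0 × 4.2 × 100.0 = 120120 J
q4 (vaporize at 100 °C): 286.0 × 2256.0 = 645216 J
q5 (heat steam 100.0→106.5 °C): 286.0 × 1.98 × 6.5 = 3681 J
Total: 2607 + 95810 + 120120 + 645216 + 3681 = 867434 J = 867 kJ

q = 867 kJ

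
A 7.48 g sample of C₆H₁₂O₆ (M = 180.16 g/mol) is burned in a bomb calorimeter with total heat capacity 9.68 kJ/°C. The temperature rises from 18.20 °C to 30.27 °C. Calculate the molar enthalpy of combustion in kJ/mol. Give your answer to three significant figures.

ΔT = 30.27 − 18.20 = 12.07 °C
q_cal = C_cal × ΔT = 9.68 × 12.07 = 116.8376 kJ
n = 7.48 / 180.16 = 0.04152 mol
q_rxn = −q_cal = -116.8376 kJ
ΔH = -116.8376 / 0.04152 = -2814 kJ/mol

ΔH = -2810 kJ/mol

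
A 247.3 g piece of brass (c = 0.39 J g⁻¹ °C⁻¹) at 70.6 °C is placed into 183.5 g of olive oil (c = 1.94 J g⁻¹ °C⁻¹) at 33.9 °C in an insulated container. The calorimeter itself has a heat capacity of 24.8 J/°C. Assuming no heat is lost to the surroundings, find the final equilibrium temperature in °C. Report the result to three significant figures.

Heat lost by brass = heat gained by olive oil + calorimeter.
(247.3)(0.39)(70.6 − T) = [(183.5)(1.94) + 24.8](T − 33.9)
96.447 (70.6 − T) = 380.79 (T − 33.9)
6809.2 − 96.447 T = 380.79 T − 12909
19718.2 = 477.237 T
T = 41.32 °C

T_f = 41.3 °C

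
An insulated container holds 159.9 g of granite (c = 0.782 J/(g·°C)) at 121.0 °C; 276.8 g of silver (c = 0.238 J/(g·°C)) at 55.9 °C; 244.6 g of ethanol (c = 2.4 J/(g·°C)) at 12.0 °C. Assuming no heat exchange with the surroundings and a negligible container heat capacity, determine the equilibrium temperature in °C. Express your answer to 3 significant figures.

T_f = 33.2 °C

Σ mᵢcᵢ(T − Tᵢ) = 0  ⇒  T = Σ mᵢcᵢTᵢ / Σ mᵢcᵢ
Σ mᵢcᵢ = 159.9×0.782 + 276.8×0.238 + 244.6×2.4 = 777.9602
Σ mᵢcᵢTᵢ = 125.0418×121.0 + 65.8784×55.9 + 587.04×12.0 = 25857
T = 25857 / 777.9602 = 33.24 °C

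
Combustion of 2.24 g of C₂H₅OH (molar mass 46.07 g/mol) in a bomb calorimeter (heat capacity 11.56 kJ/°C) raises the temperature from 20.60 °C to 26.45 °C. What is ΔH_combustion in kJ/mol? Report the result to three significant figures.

ΔH = -1390 kJ/mol

ΔT = 26.45 − 20.60 = 5.85 °C
q_cal = C_cal × ΔT = 11.56 × 5.85 = 67.626 kJ
n = 2.24 / 46.07 = 0.04862 mol
q_rxn = −q_cal = -67.626 kJ
ΔH = -67.626 / 0.04862 = -1391 kJ/mol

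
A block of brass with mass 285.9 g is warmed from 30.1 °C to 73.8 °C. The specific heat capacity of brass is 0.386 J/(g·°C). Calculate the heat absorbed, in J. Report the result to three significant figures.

q = m c ΔT = 285.9 × 0.386 × (73.8 − 30.1)
q = 285.9 × 0.386 × 43.7 = 4823 J

q = 4820 J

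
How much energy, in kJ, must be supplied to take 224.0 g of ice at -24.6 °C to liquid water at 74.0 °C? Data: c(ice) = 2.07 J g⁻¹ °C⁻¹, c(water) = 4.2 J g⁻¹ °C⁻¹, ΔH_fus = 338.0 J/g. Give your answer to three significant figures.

q1 (heat ice -24.6→0.0 °C): 224.0 × 2.07 × 24.6 = 11407 J
q2 (melt at 0 °C): 224.0 × 338.0 = 75712 J
q3 (heat water 0.0→74.0 °C): 224.0 × 4.2 × 74.0 = 69619 J
Total: 11407 + 75712 + 69619 = 156738 J = 157 kJ

q = 157 kJ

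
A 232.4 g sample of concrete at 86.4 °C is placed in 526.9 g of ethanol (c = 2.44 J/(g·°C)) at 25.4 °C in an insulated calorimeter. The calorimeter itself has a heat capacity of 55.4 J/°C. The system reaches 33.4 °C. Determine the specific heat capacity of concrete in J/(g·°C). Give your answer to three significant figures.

q_gained = (526.9 × 2.44 + 55.4) × (33.4 − 25.4) = 10730 J
q_lost = 232.4 × c × (86.4 − 33.4) = 12317.2 c
Set equal: c = 10730 / 12317.2 = 0.871 J/(g·°C)

c = 0.871 J/(g·°C)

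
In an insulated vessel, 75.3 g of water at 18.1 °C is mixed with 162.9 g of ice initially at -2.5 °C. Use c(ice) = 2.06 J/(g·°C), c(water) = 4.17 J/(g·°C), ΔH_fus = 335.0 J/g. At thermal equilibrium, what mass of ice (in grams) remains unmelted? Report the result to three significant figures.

m_ice remaining = 148 g

Heat to warm all ice to 0 °C: 162.9×2.06×2.5 = 838.94 J
Heat released by water cooling to 0 °C: 75.3×4.17×18.1 = 5683.4 J
5683.4 J < 838.94 + 162.9×335.0 = 55410.44 J, so not all ice melts; final T = 0 °C.
Heat left for melting: 5683.4 − 838.94 = 4844.46 J
Mass melted = 4844.46 / 335.0 = 14.46 g
Ice remaining = 162.9 − 14.46 = 148.44 g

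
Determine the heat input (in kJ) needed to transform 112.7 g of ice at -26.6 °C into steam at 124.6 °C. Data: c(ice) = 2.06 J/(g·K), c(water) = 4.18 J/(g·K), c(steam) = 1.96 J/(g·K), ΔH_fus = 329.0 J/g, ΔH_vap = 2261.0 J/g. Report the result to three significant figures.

q1 (heat ice -26.6→0.0 °C): 112.7 × 2.06 × 26.6 = 6176 J
q2 (melt at 0 °C): 112.7 × 329.0 = 37078 J
q3 (heat water 0.0→100.0 °C): 112.7 × 4.18 × 100.0 = 47109 J
q4 (vaporize at 100 °C): 112.7 × 2261.0 = 254815 J
q5 (heat steam 100.0→124.6 °C): 112.7 × 1.96 × 24.6 = 5434 J
Total: 6176 + 37078 + 47109 + 254815 + 5434 = 350612 J = 351 kJ

q = 351 kJ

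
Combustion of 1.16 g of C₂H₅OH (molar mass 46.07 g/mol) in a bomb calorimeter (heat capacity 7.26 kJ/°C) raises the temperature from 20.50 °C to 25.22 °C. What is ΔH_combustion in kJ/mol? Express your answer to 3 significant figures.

ΔH = -1360 kJ/mol

ΔT = 25.22 − 20.50 = 4.72 °C
q_cal = C_cal × ΔT = 7.26 × 4.72 = 34.2672 kJ
n = 1.16 / 46.07 = 0.02518 mol
q_rxn = −q_cal = -34.2672 kJ
ΔH = -34.2672 / 0.02518 = -1361 kJ/mol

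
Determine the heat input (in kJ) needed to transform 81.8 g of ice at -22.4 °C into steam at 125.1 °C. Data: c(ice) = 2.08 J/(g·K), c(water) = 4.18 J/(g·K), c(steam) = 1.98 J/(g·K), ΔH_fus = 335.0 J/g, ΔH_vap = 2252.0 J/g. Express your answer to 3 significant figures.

q = 254 kJ

q1 (heat ice -22.4→0.0 °C): 81.8 × 2.08 × 22.4 = 3811 J
q2 (melt at 0 °C): 81.8 × 335.0 = 27403 J
q3 (heat water 0.0→100.0 °C): 81.8 × 4.18 × 100.0 = 34192 J
q4 (vaporize at 100 °C): 81.8 × 2252.0 = 184214 J
q5 (heat steam 100.0→125.1 °C): 81.8 × 1.98 × 25.1 = 4065 J
Total: 3811 + 27403 + 34192 + 184214 + 4065 = 253685 J = 254 kJ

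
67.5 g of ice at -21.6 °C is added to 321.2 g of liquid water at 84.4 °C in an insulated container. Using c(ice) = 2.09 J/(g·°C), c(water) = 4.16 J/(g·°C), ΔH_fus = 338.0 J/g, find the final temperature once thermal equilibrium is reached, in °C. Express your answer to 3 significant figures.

T_f = 53.7 °C

Heat to bring ice to 0 °C and melt it: q₁ = 67.5×2.09×21.6 + 67.5×338.0 = 25862 J
Heat the water can supply cooling to 0 °C: 321.2×4.16×84.4 = 112775 J > q₁, so all ice melts.
Energy balance: 321.2×4.16×(84.4 − T) = 25862 + 67.5×4.16×(T − 0)
1336.192(84.4 − T) = 25862 + 280.8 T
112775 − 25862 = 1616.992 T
T = 86913 / 1616.992 = 53.7498 °C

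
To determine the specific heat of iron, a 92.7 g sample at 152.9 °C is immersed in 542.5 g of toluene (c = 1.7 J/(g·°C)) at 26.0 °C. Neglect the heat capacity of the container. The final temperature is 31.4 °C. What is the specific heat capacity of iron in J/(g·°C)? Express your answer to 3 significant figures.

q_gained = (542.5 × 1.7) × (31.4 − 26.0) = 4980 J
q_lost = 92.7 × c × (152.9 − 31.4) = 11263.05 c
Set equal: c = 4980 / 11263.05 = 0.442 J/(g·°C)

c = 0.442 J/(g·°C)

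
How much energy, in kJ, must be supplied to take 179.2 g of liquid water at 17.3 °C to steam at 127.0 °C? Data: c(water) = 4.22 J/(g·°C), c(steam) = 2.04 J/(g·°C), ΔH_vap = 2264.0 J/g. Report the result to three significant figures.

q1 (heat water 17.3→100.0 °C): 179.2 × 4.22 × 82.7 = 62540 J
q2 (vaporize at 100 °C): 179.2 × 2264.0 = 405709 J
q3 (heat steam 100.0→127.0 °C): 179.2 × 2.04 × 27.0 = 9870 J
Total: 62540 + 405709 + 9870 = 478119 J = 478 kJ

q = 478 kJ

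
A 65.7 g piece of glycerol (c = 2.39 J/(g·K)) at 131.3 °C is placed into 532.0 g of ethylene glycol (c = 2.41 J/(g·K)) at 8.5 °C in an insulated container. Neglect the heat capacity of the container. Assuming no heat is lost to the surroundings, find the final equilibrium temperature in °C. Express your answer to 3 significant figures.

Heat lost by glycerol = heat gained by ethylene glycol.
(65.7)(2.39)(131.3 − T) = (532.0)(2.41)(T − 8.5)
157.023 (131.3 − T) = 1282.12 (T − 8.5)
20617 − 157.023 T = 1282.12 T − 10898
31515 = 1439.143 T
T = 21.90 °C

T_f = 21.9 °C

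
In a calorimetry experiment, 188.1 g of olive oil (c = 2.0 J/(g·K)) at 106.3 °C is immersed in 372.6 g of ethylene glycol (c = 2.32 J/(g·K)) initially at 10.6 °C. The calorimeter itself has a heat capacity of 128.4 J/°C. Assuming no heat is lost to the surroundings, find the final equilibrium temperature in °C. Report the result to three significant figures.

T_f = 36.9 °C

Heat lost by olive oil = heat gained by ethylene glycol + calorimeter.
(188.1)(2.0)(106.3 − T) = [(372.6)(2.32) + 128.4](T − 10.6)
376.2 (106.3 − T) = 992.832 (T − 10.6)
39990 − 376.2 T = 992.832 T − 10524
50514 = 1369.032 T
T = 36.90 °C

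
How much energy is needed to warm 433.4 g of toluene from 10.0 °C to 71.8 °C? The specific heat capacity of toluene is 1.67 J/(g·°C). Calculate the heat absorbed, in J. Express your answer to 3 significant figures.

q = m c ΔT = 433.4 × 1.67 × (71.8 − 10.0)
q = 433.4 × 1.67 × 61.8 = 44730 J

q = 44700 J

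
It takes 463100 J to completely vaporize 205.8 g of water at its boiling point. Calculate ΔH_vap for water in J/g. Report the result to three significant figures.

ΔH_vap = 2250 J/g

ΔH_vap = q / m = 463100 / 205.8 = 2250 J/g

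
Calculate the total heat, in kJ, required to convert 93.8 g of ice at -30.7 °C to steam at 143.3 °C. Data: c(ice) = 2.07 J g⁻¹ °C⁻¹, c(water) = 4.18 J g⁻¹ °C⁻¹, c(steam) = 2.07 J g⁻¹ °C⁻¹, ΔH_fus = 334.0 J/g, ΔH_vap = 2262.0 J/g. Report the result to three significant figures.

q1 (heat ice -30.7→0.0 °C): 93.8 × 2.07 × 30.7 = 5961 J
q2 (melt at 0 °C): 93.8 × 334.0 = 31329 J
q3 (heat water 0.0→100.0 °C): 93.8 × 4.18 × 100.0 = 39208 J
q4 (vaporize at 100 °C): 93.8 × 2262.0 = 212176 J
q5 (heat steam 100.0→143.3 °C): 93.8 × 2.07 × 43.3 = 8407 J
Total: 5961 + 31329 + 39208 + 212176 + 8407 = 297081 J = 297 kJ

q = 297 kJ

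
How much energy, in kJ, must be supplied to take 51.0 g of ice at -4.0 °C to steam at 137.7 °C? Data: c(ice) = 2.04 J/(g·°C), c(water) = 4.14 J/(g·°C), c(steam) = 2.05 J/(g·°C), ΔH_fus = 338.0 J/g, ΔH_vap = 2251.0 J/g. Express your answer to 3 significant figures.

q1 (heat ice -4.0→0.0 °C): 51.0 × 2.04 × 4.0 = 416 J
q2 (melt at 0 °C): 51.0 × 338.0 = 17238 J
q3 (heat water 0.0→100.0 °C): 51.0 × 4.14 × 100.0 = 21114 J
q4 (vaporize at 100 °C): 51.0 × 2251.0 = 114801 J
q5 (heat steam 100.0→137.7 °C): 51.0 × 2.05 × 37.7 = 3942 J
Total: 416 + 17238 + 21114 + 114801 + 3942 = 157511 J = 158 kJ

q = 158 kJ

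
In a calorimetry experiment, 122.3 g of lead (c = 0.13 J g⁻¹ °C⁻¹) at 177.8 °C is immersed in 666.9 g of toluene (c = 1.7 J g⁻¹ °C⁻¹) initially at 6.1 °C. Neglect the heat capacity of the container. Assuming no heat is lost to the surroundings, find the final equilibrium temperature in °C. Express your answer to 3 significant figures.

Heat lost by lead = heat gained by toluene.
(122.3)(0.13)(177.8 − T) = (666.9)(1.7)(T − 6.1)
15.899 (177.8 − T) = 1133.73 (T − 6.1)
2826.8 − 15.899 T = 1133.73 T − 6915.8
9742.6 = 1149.629 T
T = 8.4746 °C

T_f = 8.47 °C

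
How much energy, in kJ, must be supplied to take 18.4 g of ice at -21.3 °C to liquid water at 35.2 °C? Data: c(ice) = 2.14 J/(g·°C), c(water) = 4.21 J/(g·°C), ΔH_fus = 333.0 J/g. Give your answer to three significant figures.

q1 (heat ice -21.3→0.0 °C): 18.4 × 2.14 × 21.3 = 839 J
q2 (melt at 0 °C): 18.4 × 333.0 = 6127 J
q3 (heat water 0.0→35.2 °C): 18.4 × 4.21 × 35.2 = 2727 J
Total: 839 + 6127 + 2727 = 9693 J = 9.69 kJ

q = 9.69 kJ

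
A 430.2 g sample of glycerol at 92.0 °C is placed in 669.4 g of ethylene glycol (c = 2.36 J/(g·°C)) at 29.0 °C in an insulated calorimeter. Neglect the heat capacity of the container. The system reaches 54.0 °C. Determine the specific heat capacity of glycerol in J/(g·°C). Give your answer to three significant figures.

q_gained = (669.4 × 2.36) × (54.0 − 29.0) = 39490 J
q_lost = 430.2 × c × (92.0 − 54.0) = 16347.6 c
Set equal: c = 39490 / 16347.6 = 2.42 J/(g·°C)

c = 2.42 J/(g·°C)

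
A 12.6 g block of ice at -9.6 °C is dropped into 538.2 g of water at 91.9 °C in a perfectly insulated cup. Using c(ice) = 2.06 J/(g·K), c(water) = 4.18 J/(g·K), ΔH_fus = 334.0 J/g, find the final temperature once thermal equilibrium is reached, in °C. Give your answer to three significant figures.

Heat to bring ice to 0 °C and melt it: q₁ = 12.6×2.06×9.6 + 12.6×334.0 = 4457.6 J
Heat the water can supply cooling to 0 °C: 538.2×4.18×91.9 = 206745 J > q₁, so all ice melts.
Energy balance: 538.2×4.18×(91.9 − T) = 4457.6 + 12.6×4.18×(T − 0)
2249.676(91.9 − T) = 4457.6 + 52.668 T
206745 − 4457.6 = 2302.344 T
T = 202287.4 / 2302.344 = 87.86 °C

T_f = 87.9 °C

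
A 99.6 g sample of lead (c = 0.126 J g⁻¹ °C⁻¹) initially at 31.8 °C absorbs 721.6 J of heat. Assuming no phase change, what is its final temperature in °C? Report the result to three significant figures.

ΔT = q / (m c) = 721.6 / (99.6 × 0.126) = 57.50 °C
T_f = 31.8 + 57.50 = 89.30 °C

T_f = 89.3 °C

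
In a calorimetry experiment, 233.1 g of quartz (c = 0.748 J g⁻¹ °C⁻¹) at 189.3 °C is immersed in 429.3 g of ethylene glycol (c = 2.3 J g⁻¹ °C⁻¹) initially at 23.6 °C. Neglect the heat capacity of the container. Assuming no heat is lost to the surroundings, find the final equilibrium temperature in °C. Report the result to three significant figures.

T_f = 48.5 °C

Heat lost by quartz = heat gained by ethylene glycol.
(233.1)(0.748)(189.3 − T) = (429.3)(2.3)(T − 23.6)
174.3588 (189.3 − T) = 987.39 (T − 23.6)
33006 − 174.3588 T = 987.39 T − 23302
56308 = 1161.7488 T
T = 48.47 °C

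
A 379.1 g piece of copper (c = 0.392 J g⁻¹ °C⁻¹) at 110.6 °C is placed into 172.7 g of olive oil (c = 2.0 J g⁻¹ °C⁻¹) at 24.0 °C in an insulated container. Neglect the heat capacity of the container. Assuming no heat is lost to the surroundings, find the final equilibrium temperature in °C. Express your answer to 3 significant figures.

Heat lost by copper = heat gained by olive oil.
(379.1)(0.392)(110.6 − T) = (172.7)(2.0)(T − 24.0)
148.6072 (110.6 − T) = 345.4 (T − 24.0)
16436 − 148.6072 T = 345.4 T − 8289.6
24725.6 = 494.0072 T
T = 50.05 °C

T_f = 50.1 °C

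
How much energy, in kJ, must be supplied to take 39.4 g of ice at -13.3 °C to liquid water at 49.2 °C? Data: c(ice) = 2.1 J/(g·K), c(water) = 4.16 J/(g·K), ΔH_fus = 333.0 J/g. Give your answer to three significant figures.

q = 22.3 kJ

q1 (heat ice -13.3→0.0 °C): 39.4 × 2.1 × 13.3 = 1100 J
q2 (melt at 0 °C): 39.4 × 333.0 = 13120 J
q3 (heat water 0.0→49.2 °C): 39.4 × 4.16 × 49.2 = 8064 J
Total: 1100 + 13120 + 8064 = 22284 J = 22.3 kJ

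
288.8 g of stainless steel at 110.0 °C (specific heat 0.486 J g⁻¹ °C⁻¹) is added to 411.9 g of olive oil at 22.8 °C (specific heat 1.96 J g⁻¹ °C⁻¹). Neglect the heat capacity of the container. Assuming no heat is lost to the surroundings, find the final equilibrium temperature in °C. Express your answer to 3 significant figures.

T_f = 35.7 °C

Heat lost by stainless steel = heat gained by olive oil.
(288.8)(0.486)(110.0 − T) = (411.9)(1.96)(T − 22.8)
140.3568 (110.0 − T) = 807.324 (T − 22.8)
15439 − 140.3568 T = 807.324 T − 18407
33846 = 947.6808 T
T = 35.71 °C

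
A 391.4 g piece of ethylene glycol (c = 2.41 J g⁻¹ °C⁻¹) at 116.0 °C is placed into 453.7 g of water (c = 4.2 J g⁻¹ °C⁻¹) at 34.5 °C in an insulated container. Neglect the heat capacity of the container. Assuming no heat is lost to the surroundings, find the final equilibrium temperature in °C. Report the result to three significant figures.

T_f = 61.5 °C

Heat lost by ethylene glycol = heat gained by water.
(391.4)(2.41)(116.0 − T) = (453.7)(4.2)(T − 34.5)
943.274 (116.0 − T) = 1905.54 (T − 34.5)
109420 − 943.274 T = 1905.54 T − 65741
175161 = 2848.814 T
T = 61.49 °C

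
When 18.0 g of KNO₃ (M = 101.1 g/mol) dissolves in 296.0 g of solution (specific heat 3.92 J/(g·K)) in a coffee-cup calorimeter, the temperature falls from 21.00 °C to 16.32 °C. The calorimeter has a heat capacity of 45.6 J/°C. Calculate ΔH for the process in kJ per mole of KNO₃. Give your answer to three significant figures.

|ΔT| = |16.32 − 21.00| = 4.68 °C
|q_surr| = (296.0 × 3.92 + 45.6) × 4.68 = 1205.92 × 4.68 = 5644 J
n(KNO₃) = 18.0 / 101.1 = 0.1780 mol
Temperature fell, so q_rxn = +|q_surr| = 5.644 kJ
ΔH = q_rxn / n = 31.71 kJ/mol

ΔH = 31.7 kJ/mol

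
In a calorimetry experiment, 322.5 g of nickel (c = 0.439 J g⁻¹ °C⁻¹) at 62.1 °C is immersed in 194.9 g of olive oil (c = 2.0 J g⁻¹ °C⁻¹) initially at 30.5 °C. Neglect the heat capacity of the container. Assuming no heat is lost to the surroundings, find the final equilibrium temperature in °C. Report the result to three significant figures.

Heat lost by nickel = heat gained by olive oil.
(322.5)(0.439)(62.1 − T) = (194.9)(2.0)(T − 30.5)
141.5775 (62.1 − T) = 389.8 (T − 30.5)
8792.0 − 141.5775 T = 389.8 T − 11889
20681.0 = 531.3775 T
T = 38.92 °C

T_f = 38.9 °C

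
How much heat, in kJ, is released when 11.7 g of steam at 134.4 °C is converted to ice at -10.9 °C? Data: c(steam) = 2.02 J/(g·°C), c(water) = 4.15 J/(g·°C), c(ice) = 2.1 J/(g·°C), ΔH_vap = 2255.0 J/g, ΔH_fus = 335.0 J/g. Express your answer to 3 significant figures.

q = 36.2 kJ

q1 (cool steam 134.4→100 °C): 11.7 × 2.02 × 34.4 = 813 J
q2 (condense at 100 °C): 11.7 × 2255.0 = 26384 J
q3 (cool water 100→0 °C): 11.7 × 4.15 × 100.0 = 4856 J
q4 (freeze at 0 °C): 11.7 × 335.0 = 3920 J
q5 (cool ice 0→-10.9 °C): 11.7 × 2.1 × 10.9 = 268 J
Total: 813 + 26384 + 4856 + 3920 + 268 = 36241 J = 36.2 kJ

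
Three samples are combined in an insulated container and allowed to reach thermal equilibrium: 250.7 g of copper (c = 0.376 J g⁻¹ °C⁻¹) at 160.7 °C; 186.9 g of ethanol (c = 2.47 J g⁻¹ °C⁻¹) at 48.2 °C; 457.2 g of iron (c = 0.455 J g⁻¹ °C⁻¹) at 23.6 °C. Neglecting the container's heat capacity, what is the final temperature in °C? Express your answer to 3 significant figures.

Σ mᵢcᵢ(T − Tᵢ) = 0  ⇒  T = Σ mᵢcᵢTᵢ / Σ mᵢcᵢ
Σ mᵢcᵢ = 250.7×0.376 + 186.9×2.47 + 457.2×0.455 = 763.9322
Σ mᵢcᵢTᵢ = 94.2632×160.7 + 461.643×48.2 + 208.026×23.6 = 42309
T = 42309 / 763.9322 = 55.38 °C

T_f = 55.4 °C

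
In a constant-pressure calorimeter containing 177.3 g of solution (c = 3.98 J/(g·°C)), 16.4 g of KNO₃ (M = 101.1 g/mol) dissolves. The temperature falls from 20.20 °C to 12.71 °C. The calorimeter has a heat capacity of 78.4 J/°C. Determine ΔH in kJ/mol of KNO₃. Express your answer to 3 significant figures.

ΔH = 36.2 kJ/mol

|ΔT| = |12.71 − 20.20| = 7.49 °C
|q_surr| = (177.3 × 3.98 + 78.4) × 7.49 = 784.054 × 7.49 = 5873 J
n(KNO₃) = 16.4 / 101.1 = 0.1622 mol
Temperature fell, so q_rxn = +|q_surr| = 5.873 kJ
ΔH = q_rxn / n = 36.21 kJ/mol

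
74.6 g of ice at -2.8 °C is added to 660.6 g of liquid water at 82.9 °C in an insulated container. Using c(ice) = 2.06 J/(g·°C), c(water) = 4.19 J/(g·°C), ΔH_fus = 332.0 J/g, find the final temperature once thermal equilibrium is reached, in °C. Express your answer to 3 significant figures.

Heat to bring ice to 0 °C and melt it: q₁ = 74.6×2.06×2.8 + 74.6×332.0 = 25197 J
Heat the water can supply cooling to 0 °C: 660.6×4.19×82.9 = 229460 J > q₁, so all ice melts.
Energy balance: 660.6×4.19×(82.9 − T) = 25197 + 74.6×4.19×(T − 0)
2767.914(82.9 − T) = 25197 + 312.574 T
229460 − 25197 = 3080.488 T
T = 204263 / 3080.488 = 66.31 °C

T_f = 66.3 °C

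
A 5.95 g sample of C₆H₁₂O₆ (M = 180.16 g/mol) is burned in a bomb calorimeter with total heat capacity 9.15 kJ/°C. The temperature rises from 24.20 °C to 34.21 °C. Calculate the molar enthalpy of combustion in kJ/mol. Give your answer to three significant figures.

ΔH = -2770 kJ/mol

ΔT = 34.21 − 24.20 = 10.01 °C
q_cal = C_cal × ΔT = 9.15 × 10.01 = 91.5915 kJ
n = 5.95 / 180.16 = 0.03303 mol
q_rxn = −q_cal = -91.5915 kJ
ΔH = -91.5915 / 0.03303 = -2773 kJ/mol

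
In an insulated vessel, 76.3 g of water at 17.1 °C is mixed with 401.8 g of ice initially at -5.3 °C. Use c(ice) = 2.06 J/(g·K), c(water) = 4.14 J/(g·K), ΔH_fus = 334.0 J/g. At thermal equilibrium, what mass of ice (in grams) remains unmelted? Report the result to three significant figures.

m_ice remaining = 399 g

Heat to warm all ice to 0 °C: 401.8×2.06×5.3 = 4386.9 J
Heat released by water cooling to 0 °C: 76.3×4.14×17.1 = 5401.6 J
5401.6 J < 4386.9 + 401.8×334.0 = 138588.1 J, so not all ice melts; final T = 0 °C.
Heat left for melting: 5401.6 − 4386.9 = 1014.7 J
Mass melted = 1014.7 / 334.0 = 3.038 g
Ice remaining = 401.8 − 3.038 = 398.762 g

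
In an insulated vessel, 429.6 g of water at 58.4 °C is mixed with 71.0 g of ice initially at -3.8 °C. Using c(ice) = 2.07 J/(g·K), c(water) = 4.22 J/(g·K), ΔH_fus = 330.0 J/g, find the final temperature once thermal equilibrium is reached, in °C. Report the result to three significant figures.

T_f = 38.8 °C

Heat to bring ice to 0 °C and melt it: q₁ = 71.0×2.07×3.8 + 71.0×330.0 = 23988 J
Heat the water can supply cooling to 0 °C: 429.6×4.22×58.4 = 105874 J > q₁, so all ice melts.
Energy balance: 429.6×4.22×(58.4 − T) = 23988 + 71.0×4.22×(T − 0)
1812.912(58.4 − T) = 23988 + 299.62 T
105874 − 23988 = 2112.532 T
T = 81886 / 2112.532 = 38.76 °C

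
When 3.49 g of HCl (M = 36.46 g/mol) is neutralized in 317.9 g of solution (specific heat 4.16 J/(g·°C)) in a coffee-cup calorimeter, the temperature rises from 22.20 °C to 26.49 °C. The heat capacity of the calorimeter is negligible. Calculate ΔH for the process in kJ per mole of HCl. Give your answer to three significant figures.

ΔH = -59.3 kJ/mol

|ΔT| = |26.49 − 22.20| = 4.29 °C
|q_surr| = (317.9 × 4.16) × 4.29 = 1322.464 × 4.29 = 5673 J
n(HCl) = 3.49 / 36.46 = 0.09572 mol
Temperature rose, so q_rxn = −|q_surr| = -5.673 kJ
ΔH = q_rxn / n = -59.27 kJ/mol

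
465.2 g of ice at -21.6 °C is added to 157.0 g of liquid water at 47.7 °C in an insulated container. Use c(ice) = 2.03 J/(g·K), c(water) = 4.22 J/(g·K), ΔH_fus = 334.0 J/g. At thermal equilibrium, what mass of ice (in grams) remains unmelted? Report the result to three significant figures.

m_ice remaining = 432 g

Heat to warm all ice to 0 °C: 465.2×2.03×21.6 = 20398 J
Heat released by water cooling to 0 °C: 157.0×4.22×47.7 = 31603 J
31603 J < 20398 + 465.2×334.0 = 175774.8 J, so not all ice melts; final T = 0 °C.
Heat left for melting: 31603 − 20398 = 11205 J
Mass melted = 11205 / 334.0 = 33.55 g
Ice remaining = 465.2 − 33.55 = 431.65 g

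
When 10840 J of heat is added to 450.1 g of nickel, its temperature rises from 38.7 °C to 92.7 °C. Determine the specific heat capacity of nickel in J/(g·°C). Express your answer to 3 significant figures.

c = q / (m ΔT) = 10840 / (450.1 × 54.0)
c = 10840 / 24305.4 = 0.446 J/(g·°C)

c = 0.446 J/(g·°C)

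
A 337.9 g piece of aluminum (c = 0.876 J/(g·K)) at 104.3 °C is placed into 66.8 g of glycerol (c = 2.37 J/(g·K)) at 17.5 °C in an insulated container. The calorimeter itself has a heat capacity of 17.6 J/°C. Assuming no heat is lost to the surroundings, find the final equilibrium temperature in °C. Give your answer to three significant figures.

T_f = 71.9 °C

Heat lost by aluminum = heat gained by glycerol + calorimeter.
(337.9)(0.876)(104.3 − T) = [(66.8)(2.37) + 17.6](T − 17.5)
296.0004 (104.3 − T) = 175.916 (T − 17.5)
30873 − 296.0004 T = 175.916 T − 3078.5
33951.5 = 471.9164 T
T = 71.94 °C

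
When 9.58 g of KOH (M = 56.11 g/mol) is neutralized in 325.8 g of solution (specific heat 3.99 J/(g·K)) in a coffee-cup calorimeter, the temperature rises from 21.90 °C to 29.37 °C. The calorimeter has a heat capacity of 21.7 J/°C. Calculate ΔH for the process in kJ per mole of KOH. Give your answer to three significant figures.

ΔH = -57.8 kJ/mol

|ΔT| = |29.37 − 21.90| = 7.47 °C
|q_surr| = (325.8 × 3.99 + 21.7) × 7.47 = 1321.642 × 7.47 = 9873 J
n(KOH) = 9.58 / 56.11 = 0.1707 mol
Temperature rose, so q_rxn = −|q_surr| = -9.873 kJ
ΔH = q_rxn / n = -57.84 kJ/mol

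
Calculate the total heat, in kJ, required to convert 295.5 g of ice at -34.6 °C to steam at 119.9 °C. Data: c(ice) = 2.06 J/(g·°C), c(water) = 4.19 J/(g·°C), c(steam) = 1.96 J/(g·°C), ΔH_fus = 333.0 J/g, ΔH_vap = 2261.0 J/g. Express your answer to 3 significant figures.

q = 923 kJ

q1 (heat ice -34.6→0.0 °C): 295.5 × 2.06 × 34.6 = 21062 J
q2 (melt at 0 °C): 295.5 × 333.0 = 98402 J
q3 (heat water 0.0→100.0 °C): 295.5 × 4.19 × 100.0 = 123815 J
q4 (vaporize at 100 °C): 295.5 × 2261.0 = 668126 J
q5 (heat steam 100.0→119.9 °C): 295.5 × 1.96 × 19.9 = 11526 J
Total: 21062 + 98402 + 123815 + 668126 + 11526 = 922931 J = 923 kJ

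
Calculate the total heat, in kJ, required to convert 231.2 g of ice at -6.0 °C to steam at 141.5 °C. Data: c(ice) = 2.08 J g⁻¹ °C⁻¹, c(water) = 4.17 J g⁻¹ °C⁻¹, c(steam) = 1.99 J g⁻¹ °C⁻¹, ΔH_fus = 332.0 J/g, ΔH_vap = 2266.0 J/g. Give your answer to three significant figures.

q = 719 kJ

q1 (heat ice -6.0→0.0 °C): 231.2 × 2.08 × 6.0 = 2885 J
q2 (melt at 0 °C): 231.2 × 332.0 = 76758 J
q3 (heat water 0.0→100.0 °C): 231.2 × 4.17 × 100.0 = 96410 J
q4 (vaporize at 100 °C): 231.2 × 2266.0 = 523899 J
q5 (heat steam 100.0→141.5 °C): 231.2 × 1.99 × 41.5 = 19094 J
Total: 2885 + 76758 + 96410 + 523899 + 19094 = 719046 J = 719 kJ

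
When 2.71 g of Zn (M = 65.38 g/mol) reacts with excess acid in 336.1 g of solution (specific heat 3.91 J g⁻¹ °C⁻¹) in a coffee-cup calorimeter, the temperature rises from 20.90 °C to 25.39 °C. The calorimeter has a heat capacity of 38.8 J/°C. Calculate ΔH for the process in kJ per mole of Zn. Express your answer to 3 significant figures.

|ΔT| = |25.39 − 20.90| = 4.49 °C
|q_surr| = (336.1 × 3.91 + 38.8) × 4.49 = 1352.951 × 4.49 = 6075 J
n(Zn) = 2.71 / 65.38 = 0.04145 mol
Temperature rose, so q_rxn = −|q_surr| = -6.075 kJ
ΔH = q_rxn / n = -146.6 kJ/mol

ΔH = -147 kJ/mol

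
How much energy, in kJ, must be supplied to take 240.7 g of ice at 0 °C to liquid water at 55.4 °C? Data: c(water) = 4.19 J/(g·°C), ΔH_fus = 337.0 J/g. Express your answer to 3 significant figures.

q = 137 kJ

q1 (melt at 0 °C): 240.7 × 337.0 = 81116 J
q2 (heat water 0.0→55.4 °C): 240.7 × 4.19 × 55.4 = 55873 J
Total: 81116 + 55873 = 136989 J = 137 kJ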